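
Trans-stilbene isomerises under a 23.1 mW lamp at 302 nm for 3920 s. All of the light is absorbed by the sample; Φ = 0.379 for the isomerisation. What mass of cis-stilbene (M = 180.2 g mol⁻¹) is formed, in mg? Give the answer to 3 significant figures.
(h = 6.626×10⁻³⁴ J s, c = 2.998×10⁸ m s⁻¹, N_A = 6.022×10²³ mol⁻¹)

15.6 mg

Photon energy at 302 nm: hc/λ = (6.626×10⁻³⁴)(2.998×10⁸)/(302×10⁻⁹) = 6.578×10⁻¹⁹ J.
Energy delivered: (23.1 mW)(3920 s) = 90.55 J.
Photons incident: 90.55 / 6.578×10⁻¹⁹ = 1.377×10²⁰, i.e. 1.377×10²⁰/6.022×10²³ = 2.287×10⁻⁴ mol.
Product: Φ × n_abs = 0.379 × 2.287×10⁻⁴ = 8.668×10⁻⁵ mol.
Mass: 8.668×10⁻⁵ × 180.2 = 0.01562 g = 15.6 mg.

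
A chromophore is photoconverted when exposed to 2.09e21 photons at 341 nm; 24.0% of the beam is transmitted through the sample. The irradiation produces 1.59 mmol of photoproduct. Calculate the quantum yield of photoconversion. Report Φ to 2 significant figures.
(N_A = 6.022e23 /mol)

Φ = 0.60

Product: 1.59 mmol = 0.00159 mol.
Moles of photons: 2.09e21 / 6.022e23 = 0.003471 mol.
Fraction absorbed: 1 − 24.0/100 = 0.7600.
Photons absorbed: 0.7600 × 0.003471 = 0.002638 mol.
Φ = 0.00159 mol / 0.002638 mol photons = 0.60.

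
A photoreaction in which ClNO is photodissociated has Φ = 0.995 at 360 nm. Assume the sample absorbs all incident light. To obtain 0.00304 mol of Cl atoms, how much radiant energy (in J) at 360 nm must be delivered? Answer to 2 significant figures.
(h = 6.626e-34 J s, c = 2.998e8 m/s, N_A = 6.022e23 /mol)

Photons that must be absorbed: 0.00304 / 0.995 = 0.003055 mol.
Photon energy: hc/λ = 5.518e-19 J; per mole, 3.323e5 J mol⁻¹.
Energy required: 0.003055 × 3.323e5 = 1000 J.

1000 J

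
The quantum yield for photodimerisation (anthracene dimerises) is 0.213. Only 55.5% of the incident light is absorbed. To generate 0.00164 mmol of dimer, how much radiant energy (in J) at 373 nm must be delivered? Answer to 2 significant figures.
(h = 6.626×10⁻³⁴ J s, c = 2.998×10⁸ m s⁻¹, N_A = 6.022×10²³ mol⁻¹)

4.4 J

Product: 0.00164 mmol = 1.64×10⁻⁶ mol.
Photons that must be absorbed: 1.64×10⁻⁶ / 0.213 = 7.700×10⁻⁶ mol.
Incident photons needed: 7.700×10⁻⁶ / 0.555 = 1.387×10⁻⁵ mol.
Photon energy: hc/λ = 5.326×10⁻¹⁹ J; per mole, 3.207×10⁵ J mol⁻¹.
Energy required: 1.387×10⁻⁵ × 3.207×10⁵ = 4.4 J.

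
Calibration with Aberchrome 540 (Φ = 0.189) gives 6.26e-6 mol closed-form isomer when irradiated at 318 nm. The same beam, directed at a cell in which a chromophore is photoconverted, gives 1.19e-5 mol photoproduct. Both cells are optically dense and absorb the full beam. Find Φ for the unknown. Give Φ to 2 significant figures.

Photons absorbed by the actinometer: 6.26e-6 / 0.189 = 3.312e-5 mol.
Φ(unknown) = 1.19e-5 / 3.312e-5 = 0.36.

Φ = 0.36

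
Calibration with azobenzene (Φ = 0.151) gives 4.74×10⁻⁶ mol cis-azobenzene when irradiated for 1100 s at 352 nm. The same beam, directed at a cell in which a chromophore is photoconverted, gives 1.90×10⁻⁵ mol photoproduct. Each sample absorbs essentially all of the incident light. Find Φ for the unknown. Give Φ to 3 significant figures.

Photons absorbed by the actinometer: 4.74×10⁻⁶ / 0.151 = 3.139×10⁻⁵ mol.
Φ(unknown) = 1.90×10⁻⁵ / 3.139×10⁻⁵ = 0.605.

Φ = 0.605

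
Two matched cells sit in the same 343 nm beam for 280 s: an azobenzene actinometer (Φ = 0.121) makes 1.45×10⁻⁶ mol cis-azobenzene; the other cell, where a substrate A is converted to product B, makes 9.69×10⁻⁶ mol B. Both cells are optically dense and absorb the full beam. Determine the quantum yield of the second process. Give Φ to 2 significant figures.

Photons absorbed by the actinometer: 1.45×10⁻⁶ / 0.121 = 1.198×10⁻⁵ mol.
Φ(unknown) = 9.69×10⁻⁶ / 1.198×10⁻⁵ = 0.81.

Φ = 0.81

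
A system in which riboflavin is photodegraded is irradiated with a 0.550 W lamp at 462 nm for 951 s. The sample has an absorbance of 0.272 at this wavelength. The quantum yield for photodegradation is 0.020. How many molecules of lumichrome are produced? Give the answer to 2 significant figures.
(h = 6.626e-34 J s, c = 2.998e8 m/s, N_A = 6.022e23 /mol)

Photon energy at 462 nm: hc/λ = (6.626e-34)(2.998e8)/(462e-9) = 4.300e-19 J.
Energy delivered: (0.550 W)(951 s) = 523.1 J.
Photons incident: 523.1 / 4.300e-19 = 1.217e21, i.e. 1.217e21/6.022e23 = 0.002021 mol.
Fraction absorbed: 1 − 10^(−0.272) = 0.4654.
Photons absorbed: 0.4654 × 0.002021 = 9.406e-4 mol.
Product: Φ × n_abs = 0.020 × 9.406e-4 = 1.881e-5 mol.
As a count: 1.881e-5 × 6.022e23 = 1.1e19.

1.1e19 molecules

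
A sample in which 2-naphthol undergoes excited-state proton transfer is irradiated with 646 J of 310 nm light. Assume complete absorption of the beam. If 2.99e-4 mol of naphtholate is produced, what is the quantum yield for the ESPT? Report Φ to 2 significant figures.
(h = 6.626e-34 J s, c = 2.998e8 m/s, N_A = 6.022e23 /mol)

Photon energy at 310 nm: hc/λ = (6.626e-34)(2.998e8)/(310e-9) = 6.408e-19 J.
Photons incident: 646 / 6.408e-19 = 1.008e21, i.e. 1.008e21/6.022e23 = 0.001674 mol.
Φ = 2.99e-4 mol / 0.001674 mol photons = 0.18.

Φ = 0.18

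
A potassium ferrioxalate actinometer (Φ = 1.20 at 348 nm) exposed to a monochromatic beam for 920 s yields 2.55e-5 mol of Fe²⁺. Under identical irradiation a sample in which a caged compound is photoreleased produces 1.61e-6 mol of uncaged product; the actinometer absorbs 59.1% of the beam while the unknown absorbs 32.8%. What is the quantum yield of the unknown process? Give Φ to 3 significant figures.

Φ = 0.137

Photons absorbed by the actinometer: 2.55e-5 / 1.20 = 2.125e-5 mol.
Incident flux: 2.125e-5 / 0.591 = 3.596e-5 einstein.
Absorbed by unknown: 0.328 × 3.596e-5 = 1.179e-5 mol.
Φ(unknown) = 1.61e-6 / 1.179e-5 = 0.137.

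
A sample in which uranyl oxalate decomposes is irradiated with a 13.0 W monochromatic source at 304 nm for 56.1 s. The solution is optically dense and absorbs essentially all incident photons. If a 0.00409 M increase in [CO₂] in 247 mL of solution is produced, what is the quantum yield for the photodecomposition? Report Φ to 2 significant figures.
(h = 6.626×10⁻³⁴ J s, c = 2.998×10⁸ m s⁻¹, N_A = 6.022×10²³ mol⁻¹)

Product: (0.00409 M)(0.247 L) = 0.001010 mol.
Photon energy at 304 nm: hc/λ = (6.626×10⁻³⁴)(2.998×10⁸)/(304×10⁻⁹) = 6.534×10⁻¹⁹ J.
Energy delivered: (13.0 W)(56.1 s) = 729.3 J.
Photons incident: 729.3 / 6.534×10⁻¹⁹ = 1.116×10²¹, i.e. 1.116×10²¹/6.022×10²³ = 0.001853 mol.
Φ = 0.001010 mol / 0.001853 mol photons = 0.55.

Φ = 0.55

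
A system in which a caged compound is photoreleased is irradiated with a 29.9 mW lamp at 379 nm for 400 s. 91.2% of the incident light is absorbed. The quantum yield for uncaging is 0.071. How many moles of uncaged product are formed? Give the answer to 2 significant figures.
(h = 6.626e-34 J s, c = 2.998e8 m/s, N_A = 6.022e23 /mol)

2.5e-6 mol

Photon energy at 379 nm: hc/λ = (6.626e-34)(2.998e8)/(379e-9) = 5.241e-19 J.
Energy delivered: (29.9 mW)(400 s) = 11.96 J.
Photons incident: 11.96 / 5.241e-19 = 2.282e19, i.e. 2.282e19/6.022e23 = 3.789e-5 mol.
Photons absorbed: 0.912 × 3.789e-5 = 3.456e-5 mol.
Product: Φ × n_abs = 0.071 × 3.456e-5 = 2.454e-6 mol.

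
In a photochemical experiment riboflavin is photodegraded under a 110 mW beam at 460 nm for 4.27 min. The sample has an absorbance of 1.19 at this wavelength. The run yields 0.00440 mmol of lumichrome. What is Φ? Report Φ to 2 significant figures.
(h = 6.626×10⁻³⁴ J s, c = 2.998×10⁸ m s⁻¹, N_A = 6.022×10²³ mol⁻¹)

Φ = 0.043

Product: 0.00440 mmol = 4.40×10⁻⁶ mol.
Photon energy at 460 nm: hc/λ = (6.626×10⁻³⁴)(2.998×10⁸)/(460×10⁻⁹) = 4.318×10⁻¹⁹ J.
Energy delivered: (110 mW)(256.2 s) = 28.18 J.
Photons incident: 28.18 / 4.318×10⁻¹⁹ = 6.526×10¹⁹, i.e. 6.526×10¹⁹/6.022×10²³ = 1.084×10⁻⁴ mol.
Fraction absorbed: 1 − 10^(−1.19) = 0.9354.
Photons absorbed: 0.9354 × 1.084×10⁻⁴ = 1.014×10⁻⁴ mol.
Φ = 4.40×10⁻⁶ mol / 1.014×10⁻⁴ mol photons = 0.043.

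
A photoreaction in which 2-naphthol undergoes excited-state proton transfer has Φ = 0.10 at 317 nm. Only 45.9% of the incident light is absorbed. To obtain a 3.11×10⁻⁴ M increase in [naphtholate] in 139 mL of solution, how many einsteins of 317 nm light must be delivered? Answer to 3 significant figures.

Product: (3.11×10⁻⁴ M)(0.139 L) = 4.323×10⁻⁵ mol.
Photons that must be absorbed: 4.323×10⁻⁵ / 0.10 = 4.323×10⁻⁴ mol.
Incident photons needed: 4.323×10⁻⁴ / 0.459 = 9.418×10⁻⁴ mol.

9.42×10⁻⁴ einstein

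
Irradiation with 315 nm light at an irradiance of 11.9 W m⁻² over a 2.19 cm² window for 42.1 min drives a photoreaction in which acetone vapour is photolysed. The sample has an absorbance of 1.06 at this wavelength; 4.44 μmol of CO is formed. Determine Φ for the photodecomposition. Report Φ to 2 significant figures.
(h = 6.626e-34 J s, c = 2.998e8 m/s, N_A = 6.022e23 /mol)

Φ = 0.28

Product: 4.44 μmol = 4.44e-6 mol.
Photon energy at 315 nm: hc/λ = (6.626e-34)(2.998e8)/(315e-9) = 6.306e-19 J.
Energy delivered: (11.9 W m⁻²)(2.19e-4 m²)(2526 s) = 6.583 J.
Photons incident: 6.583 / 6.306e-19 = 1.044e19, i.e. 1.044e19/6.022e23 = 1.734e-5 mol.
Fraction absorbed: 1 − 10^(−1.06) = 0.9129.
Photons absorbed: 0.9129 × 1.734e-5 = 1.583e-5 mol.
Φ = 4.44e-6 mol / 1.583e-5 mol photons = 0.28.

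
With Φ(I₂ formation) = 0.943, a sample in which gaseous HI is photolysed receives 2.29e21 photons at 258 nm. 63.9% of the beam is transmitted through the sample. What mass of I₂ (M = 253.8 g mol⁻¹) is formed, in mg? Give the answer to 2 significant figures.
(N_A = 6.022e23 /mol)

Moles of photons: 2.29e21 / 6.022e23 = 0.003803 mol.
Fraction absorbed: 1 − 63.9/100 = 0.3610.
Photons absorbed: 0.3610 × 0.003803 = 0.001373 mol.
Product: Φ × n_abs = 0.943 × 0.001373 = 0.001295 mol.
Mass: 0.001295 × 253.8 = 0.3287 g = 330 mg.

330 mg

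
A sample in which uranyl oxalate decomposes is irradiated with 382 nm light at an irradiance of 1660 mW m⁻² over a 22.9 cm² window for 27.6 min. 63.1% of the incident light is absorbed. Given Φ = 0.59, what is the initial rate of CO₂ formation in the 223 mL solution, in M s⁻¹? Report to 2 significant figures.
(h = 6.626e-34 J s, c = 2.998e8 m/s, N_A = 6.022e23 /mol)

Photon energy at 382 nm: hc/λ = (6.626e-34)(2.998e8)/(382e-9) = 5.200e-19 J.
Energy delivered: (1660 mW m⁻²)(22.9e-4 m²)(1656 s) = 6.295 J.
Photons incident: 6.295 / 5.200e-19 = 1.211e19, i.e. 1.211e19/6.022e23 = 2.011e-5 mol.
Photons absorbed: 0.631 × 2.011e-5 = 1.269e-5 mol.
Product formed: 0.59 × 1.269e-5 = 7.487e-6 mol.
Rate: 7.487e-6 mol / (1656 s × 0.223 L) = 2.0e-8 M s⁻¹.

2.0e-8 M s⁻¹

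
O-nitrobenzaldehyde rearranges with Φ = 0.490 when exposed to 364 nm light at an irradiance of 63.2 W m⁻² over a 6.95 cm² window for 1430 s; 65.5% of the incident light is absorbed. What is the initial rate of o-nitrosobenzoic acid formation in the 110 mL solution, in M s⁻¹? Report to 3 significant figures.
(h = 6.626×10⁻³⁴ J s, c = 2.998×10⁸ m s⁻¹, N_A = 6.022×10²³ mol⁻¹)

Photon energy at 364 nm: hc/λ = (6.626×10⁻³⁴)(2.998×10⁸)/(364×10⁻⁹) = 5.457×10⁻¹⁹ J.
Energy delivered: (63.2 W m⁻²)(6.95×10⁻⁴ m²)(1430 s) = 62.81 J.
Photons incident: 62.81 / 5.457×10⁻¹⁹ = 1.151×10²⁰, i.e. 1.151×10²⁰/6.022×10²³ = 1.911×10⁻⁴ mol.
Photons absorbed: 0.655 × 1.911×10⁻⁴ = 1.252×10⁻⁴ mol.
Product formed: 0.490 × 1.252×10⁻⁴ = 6.135×10⁻⁵ mol.
Rate: 6.135×10⁻⁵ mol / (1430 s × 0.11 L) = 3.90×10⁻⁷ M s⁻¹.

3.90×10⁻⁷ M s⁻¹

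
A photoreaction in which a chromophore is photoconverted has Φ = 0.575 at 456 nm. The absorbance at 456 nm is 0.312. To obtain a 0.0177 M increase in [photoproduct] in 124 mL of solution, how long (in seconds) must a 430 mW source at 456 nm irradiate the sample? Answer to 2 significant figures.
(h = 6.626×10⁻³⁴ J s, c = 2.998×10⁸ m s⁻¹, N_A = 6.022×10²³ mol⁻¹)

Product: (0.0177 M)(0.124 L) = 0.002195 mol.
Photons that must be absorbed: 0.002195 / 0.575 = 0.003817 mol.
Fraction absorbed: 1 − 10^(−0.312) = 0.5125.
Incident photons needed: 0.003817 / 0.5125 = 0.007448 mol.
Photon energy: hc/λ = 4.356×10⁻¹⁹ J; per mole, 2.623×10⁵ J mol⁻¹.
Energy required: 0.007448 × 2.623×10⁵ = 1954 J.
Time: 1954 J / 0.43 W = 4500 s.

t ≈ 4500 s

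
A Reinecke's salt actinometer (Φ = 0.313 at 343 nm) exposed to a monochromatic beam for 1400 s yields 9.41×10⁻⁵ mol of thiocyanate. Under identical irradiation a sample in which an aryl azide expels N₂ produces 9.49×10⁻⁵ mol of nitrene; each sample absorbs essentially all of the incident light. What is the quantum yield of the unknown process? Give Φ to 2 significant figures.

Photons absorbed by the actinometer: 9.41×10⁻⁵ / 0.313 = 3.006×10⁻⁴ mol.
Φ(unknown) = 9.49×10⁻⁵ / 3.006×10⁻⁴ = 0.32.

Φ = 0.32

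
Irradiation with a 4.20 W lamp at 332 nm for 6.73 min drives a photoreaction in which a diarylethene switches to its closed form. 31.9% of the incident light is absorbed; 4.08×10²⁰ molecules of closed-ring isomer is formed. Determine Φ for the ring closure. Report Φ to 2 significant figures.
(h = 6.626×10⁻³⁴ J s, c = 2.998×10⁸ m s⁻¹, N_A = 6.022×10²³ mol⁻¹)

Product: 4.08×10²⁰ / 6.022×10²³ = 6.775×10⁻⁴ mol.
Photon energy at 332 nm: hc/λ = (6.626×10⁻³⁴)(2.998×10⁸)/(332×10⁻⁹) = 5.983×10⁻¹⁹ J.
Energy delivered: (4.20 W)(403.8 s) = 1696 J.
Photons incident: 1696 / 5.983×10⁻¹⁹ = 2.835×10²¹, i.e. 2.835×10²¹/6.022×10²³ = 0.004708 mol.
Photons absorbed: 0.319 × 0.004708 = 0.001502 mol.
Φ = 6.775×10⁻⁴ mol / 0.001502 mol photons = 0.45.

Φ = 0.45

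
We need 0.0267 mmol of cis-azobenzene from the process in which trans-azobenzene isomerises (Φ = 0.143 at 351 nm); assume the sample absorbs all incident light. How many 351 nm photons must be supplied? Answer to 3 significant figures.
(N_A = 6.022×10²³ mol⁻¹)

1.12×10²⁰ photons

Product: 0.0267 mmol = 2.67×10⁻⁵ mol.
Photons that must be absorbed: 2.67×10⁻⁵ / 0.143 = 1.867×10⁻⁴ mol.
Photon count: 1.867×10⁻⁴ × 6.022×10²³ = 1.12×10²⁰.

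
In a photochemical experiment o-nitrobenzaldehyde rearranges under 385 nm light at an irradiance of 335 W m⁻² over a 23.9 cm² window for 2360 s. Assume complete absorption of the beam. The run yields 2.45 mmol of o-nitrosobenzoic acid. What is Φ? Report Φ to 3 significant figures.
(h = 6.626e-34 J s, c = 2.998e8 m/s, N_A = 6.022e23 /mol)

Product: 2.45 mmol = 0.00245 mol.
Photon energy at 385 nm: hc/λ = (6.626e-34)(2.998e8)/(385e-9) = 5.160e-19 J.
Energy delivered: (335 W m⁻²)(23.9e-4 m²)(2360 s) = 1890 J.
Photons incident: 1890 / 5.160e-19 = 3.663e21, i.e. 3.663e21/6.022e23 = 0.006083 mol.
Φ = 0.00245 mol / 0.006083 mol photons = 0.403.

Φ = 0.403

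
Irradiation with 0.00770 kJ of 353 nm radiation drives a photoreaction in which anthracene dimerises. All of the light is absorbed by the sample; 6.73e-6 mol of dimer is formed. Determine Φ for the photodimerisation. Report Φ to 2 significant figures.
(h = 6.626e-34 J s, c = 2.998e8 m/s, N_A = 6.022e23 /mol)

Φ = 0.30

Photon energy at 353 nm: hc/λ = (6.626e-34)(2.998e8)/(353e-9) = 5.627e-19 J.
Incident energy: 0.00770 kJ = 7.70 J.
Photons incident: 7.70 / 5.627e-19 = 1.368e19, i.e. 1.368e19/6.022e23 = 2.272e-5 mol.
Φ = 6.73e-6 mol / 2.272e-5 mol photons = 0.30.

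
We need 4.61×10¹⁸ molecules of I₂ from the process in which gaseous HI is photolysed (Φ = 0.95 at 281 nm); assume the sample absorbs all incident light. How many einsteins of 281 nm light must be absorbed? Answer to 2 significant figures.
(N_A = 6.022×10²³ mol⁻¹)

8.1×10⁻⁶ einstein

Product: 4.61×10¹⁸ / 6.022×10²³ = 7.655×10⁻⁶ mol.
Photons that must be absorbed: 7.655×10⁻⁶ / 0.95 = 8.058×10⁻⁶ mol.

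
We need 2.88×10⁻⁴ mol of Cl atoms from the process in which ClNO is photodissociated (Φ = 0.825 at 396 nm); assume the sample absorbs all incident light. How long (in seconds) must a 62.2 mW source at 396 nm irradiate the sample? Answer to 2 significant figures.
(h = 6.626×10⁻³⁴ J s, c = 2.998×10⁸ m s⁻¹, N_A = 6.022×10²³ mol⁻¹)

Photons that must be absorbed: 2.88×10⁻⁴ / 0.825 = 3.491×10⁻⁴ mol.
Photon energy: hc/λ = 5.016×10⁻¹⁹ J; per mole, 3.021×10⁵ J mol⁻¹.
Energy required: 3.491×10⁻⁴ × 3.021×10⁵ = 105.5 J.
Time: 105.5 J / 0.0622 W = 1700 s.

t ≈ 1700 s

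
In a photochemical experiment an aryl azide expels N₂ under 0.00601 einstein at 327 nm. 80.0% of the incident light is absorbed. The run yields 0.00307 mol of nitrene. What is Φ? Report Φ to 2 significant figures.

Photons absorbed: 0.800 × 0.00601 = 0.004808 mol.
Φ = 0.00307 mol / 0.004808 mol photons = 0.64.

Φ = 0.64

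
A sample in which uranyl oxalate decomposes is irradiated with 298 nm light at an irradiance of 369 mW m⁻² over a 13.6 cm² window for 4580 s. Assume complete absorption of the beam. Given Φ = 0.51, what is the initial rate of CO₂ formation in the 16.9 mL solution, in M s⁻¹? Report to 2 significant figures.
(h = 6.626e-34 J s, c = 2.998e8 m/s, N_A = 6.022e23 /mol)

3.8e-8 M s⁻¹

Photon energy at 298 nm: hc/λ = (6.626e-34)(2.998e8)/(298e-9) = 6.666e-19 J.
Energy delivered: (369 mW m⁻²)(13.6e-4 m²)(4580 s) = 2.298 J.
Photons incident: 2.298 / 6.666e-19 = 3.447e18, i.e. 3.447e18/6.022e23 = 5.724e-6 mol.
Product formed: 0.51 × 5.724e-6 = 2.919e-6 mol.
Rate: 2.919e-6 mol / (4580 s × 0.0169 L) = 3.8e-8 M s⁻¹.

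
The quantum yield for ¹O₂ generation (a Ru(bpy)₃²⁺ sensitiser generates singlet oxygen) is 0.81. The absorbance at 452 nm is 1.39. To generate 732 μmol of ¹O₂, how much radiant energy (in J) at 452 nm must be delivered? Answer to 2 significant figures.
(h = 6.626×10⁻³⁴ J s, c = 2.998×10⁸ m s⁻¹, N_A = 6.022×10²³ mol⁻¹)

250 J

Product: 732 μmol = 7.32×10⁻⁴ mol.
Photons that must be absorbed: 7.32×10⁻⁴ / 0.81 = 9.037×10⁻⁴ mol.
Fraction absorbed: 1 − 10^(−1.39) = 0.9593.
Incident photons needed: 9.037×10⁻⁴ / 0.9593 = 9.420×10⁻⁴ mol.
Photon energy: hc/λ = 4.395×10⁻¹⁹ J; per mole, 2.647×10⁵ J mol⁻¹.
Energy required: 9.420×10⁻⁴ × 2.647×10⁵ = 250 J.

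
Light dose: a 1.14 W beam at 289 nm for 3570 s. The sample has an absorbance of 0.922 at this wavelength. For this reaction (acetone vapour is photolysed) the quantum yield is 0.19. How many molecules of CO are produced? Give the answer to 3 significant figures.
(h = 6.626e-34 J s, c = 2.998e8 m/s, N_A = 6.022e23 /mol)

Photon energy at 289 nm: hc/λ = (6.626e-34)(2.998e8)/(289e-9) = 6.874e-19 J.
Energy delivered: (1.14 W)(3570 s) = 4070 J.
Photons incident: 4070 / 6.874e-19 = 5.921e21, i.e. 5.921e21/6.022e23 = 0.009832 mol.
Fraction absorbed: 1 − 10^(−0.922) = 0.8803.
Photons absorbed: 0.8803 × 0.009832 = 0.008655 mol.
Product: Φ × n_abs = 0.19 × 0.008655 = 0.001644 mol.
As a count: 0.001644 × 6.022e23 = 9.90e20.

9.90e20 molecules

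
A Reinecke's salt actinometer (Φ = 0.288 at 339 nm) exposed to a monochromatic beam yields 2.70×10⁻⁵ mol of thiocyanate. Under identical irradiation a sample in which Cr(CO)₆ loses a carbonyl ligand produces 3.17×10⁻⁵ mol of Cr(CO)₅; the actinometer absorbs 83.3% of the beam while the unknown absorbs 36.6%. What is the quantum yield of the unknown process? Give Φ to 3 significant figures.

Photons absorbed by the actinometer: 2.70×10⁻⁵ / 0.288 = 9.375×10⁻⁵ mol.
Incident flux: 9.375×10⁻⁵ / 0.833 = 1.125×10⁻⁴ einstein.
Absorbed by unknown: 0.366 × 1.125×10⁻⁴ = 4.118×10⁻⁵ mol.
Φ(unknown) = 3.17×10⁻⁵ / 4.118×10⁻⁵ = 0.770.

Φ = 0.770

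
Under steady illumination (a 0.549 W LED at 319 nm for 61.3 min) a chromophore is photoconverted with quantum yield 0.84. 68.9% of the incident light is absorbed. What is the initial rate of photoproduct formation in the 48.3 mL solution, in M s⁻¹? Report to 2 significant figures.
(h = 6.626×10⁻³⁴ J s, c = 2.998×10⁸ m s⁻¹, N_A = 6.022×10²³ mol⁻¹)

Photon energy at 319 nm: hc/λ = (6.626×10⁻³⁴)(2.998×10⁸)/(319×10⁻⁹) = 6.227×10⁻¹⁹ J.
Energy delivered: (0.549 W)(3678 s) = 2019 J.
Photons incident: 2019 / 6.227×10⁻¹⁹ = 3.242×10²¹, i.e. 3.242×10²¹/6.022×10²³ = 0.005384 mol.
Photons absorbed: 0.689 × 0.005384 = 0.003710 mol.
Product formed: 0.84 × 0.003710 = 0.003116 mol.
Rate: 0.003116 mol / (3678 s × 0.0483 L) = 1.8×10⁻⁵ M s⁻¹.

1.8×10⁻⁵ M s⁻¹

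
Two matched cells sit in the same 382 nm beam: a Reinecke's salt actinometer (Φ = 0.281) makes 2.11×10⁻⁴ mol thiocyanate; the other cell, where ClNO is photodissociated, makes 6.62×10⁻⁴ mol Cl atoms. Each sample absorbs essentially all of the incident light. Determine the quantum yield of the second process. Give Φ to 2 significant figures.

Photons absorbed by the actinometer: 2.11×10⁻⁴ / 0.281 = 7.509×10⁻⁴ mol.
Φ(unknown) = 6.62×10⁻⁴ / 7.509×10⁻⁴ = 0.88.

Φ = 0.88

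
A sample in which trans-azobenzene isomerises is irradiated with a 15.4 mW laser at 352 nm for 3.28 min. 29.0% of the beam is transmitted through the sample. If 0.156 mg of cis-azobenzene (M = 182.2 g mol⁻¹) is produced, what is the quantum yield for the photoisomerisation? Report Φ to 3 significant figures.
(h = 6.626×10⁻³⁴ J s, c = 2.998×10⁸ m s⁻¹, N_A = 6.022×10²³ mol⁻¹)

Φ = 0.135

Product: 0.156 mg / 182.2 g mol⁻¹ = 8.562×10⁻⁷ mol.
Photon energy at 352 nm: hc/λ = (6.626×10⁻³⁴)(2.998×10⁸)/(352×10⁻⁹) = 5.643×10⁻¹⁹ J.
Energy delivered: (15.4 mW)(196.8 s) = 3.031 J.
Photons incident: 3.031 / 5.643×10⁻¹⁹ = 5.371×10¹⁸, i.e. 5.371×10¹⁸/6.022×10²³ = 8.919×10⁻⁶ mol.
Fraction absorbed: 1 − 29.0/100 = 0.7100.
Photons absorbed: 0.7100 × 8.919×10⁻⁶ = 6.332×10⁻⁶ mol.
Φ = 8.562×10⁻⁷ mol / 6.332×10⁻⁶ mol photons = 0.135.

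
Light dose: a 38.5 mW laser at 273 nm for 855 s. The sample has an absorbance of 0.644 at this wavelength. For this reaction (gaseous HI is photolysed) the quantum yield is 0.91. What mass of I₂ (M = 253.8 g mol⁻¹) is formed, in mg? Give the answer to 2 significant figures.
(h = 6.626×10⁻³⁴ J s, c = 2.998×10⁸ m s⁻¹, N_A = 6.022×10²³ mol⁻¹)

Photon energy at 273 nm: hc/λ = (6.626×10⁻³⁴)(2.998×10⁸)/(273×10⁻⁹) = 7.276×10⁻¹⁹ J.
Energy delivered: (38.5 mW)(855 s) = 32.92 J.
Photons incident: 32.92 / 7.276×10⁻¹⁹ = 4.524×10¹⁹, i.e. 4.524×10¹⁹/6.022×10²³ = 7.512×10⁻⁵ mol.
Fraction absorbed: 1 − 10^(−0.644) = 0.7730.
Photons absorbed: 0.7730 × 7.512×10⁻⁵ = 5.807×10⁻⁵ mol.
Product: Φ × n_abs = 0.91 × 5.807×10⁻⁵ = 5.284×10⁻⁵ mol.
Mass: 5.284×10⁻⁵ × 253.8 = 0.01341 g = 13 mg.

13 mg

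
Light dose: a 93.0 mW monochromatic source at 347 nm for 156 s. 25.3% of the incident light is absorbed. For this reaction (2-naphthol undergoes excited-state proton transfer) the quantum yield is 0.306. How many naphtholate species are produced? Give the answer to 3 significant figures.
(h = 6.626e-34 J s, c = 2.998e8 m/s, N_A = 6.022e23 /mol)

1.96e18 species

Photon energy at 347 nm: hc/λ = (6.626e-34)(2.998e8)/(347e-9) = 5.725e-19 J.
Energy delivered: (93.0 mW)(156 s) = 14.51 J.
Photons incident: 14.51 / 5.725e-19 = 2.534e19, i.e. 2.534e19/6.022e23 = 4.208e-5 mol.
Photons absorbed: 0.253 × 4.208e-5 = 1.065e-5 mol.
Product: Φ × n_abs = 0.306 × 1.065e-5 = 3.259e-6 mol.
As a count: 3.259e-6 × 6.022e23 = 1.96e18.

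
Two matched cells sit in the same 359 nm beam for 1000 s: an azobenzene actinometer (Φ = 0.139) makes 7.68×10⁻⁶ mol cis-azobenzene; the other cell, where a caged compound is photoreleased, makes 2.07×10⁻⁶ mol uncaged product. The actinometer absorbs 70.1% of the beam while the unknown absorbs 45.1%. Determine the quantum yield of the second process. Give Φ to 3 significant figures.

Photons absorbed by the actinometer: 7.68×10⁻⁶ / 0.139 = 5.525×10⁻⁵ mol.
Incident flux: 5.525×10⁻⁵ / 0.701 = 7.882×10⁻⁵ einstein.
Absorbed by unknown: 0.451 × 7.882×10⁻⁵ = 3.555×10⁻⁵ mol.
Φ(unknown) = 2.07×10⁻⁶ / 3.555×10⁻⁵ = 0.0582.

Φ = 0.0582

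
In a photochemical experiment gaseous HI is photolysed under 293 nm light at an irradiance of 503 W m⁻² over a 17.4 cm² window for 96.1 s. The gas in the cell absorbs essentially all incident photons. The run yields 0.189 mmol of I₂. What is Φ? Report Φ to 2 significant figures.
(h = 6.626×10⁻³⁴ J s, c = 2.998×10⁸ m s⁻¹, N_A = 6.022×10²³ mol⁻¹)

Product: 0.189 mmol = 1.89×10⁻⁴ mol.
Photon energy at 293 nm: hc/λ = (6.626×10⁻³⁴)(2.998×10⁸)/(293×10⁻⁹) = 6.780×10⁻¹⁹ J.
Energy delivered: (503 W m⁻²)(17.4×10⁻⁴ m²)(96.1 s) = 84.11 J.
Photons incident: 84.11 / 6.780×10⁻¹⁹ = 1.241×10²⁰, i.e. 1.241×10²⁰/6.022×10²³ = 2.061×10⁻⁴ mol.
Φ = 1.89×10⁻⁴ mol / 2.061×10⁻⁴ mol photons = 0.92.

Φ = 0.92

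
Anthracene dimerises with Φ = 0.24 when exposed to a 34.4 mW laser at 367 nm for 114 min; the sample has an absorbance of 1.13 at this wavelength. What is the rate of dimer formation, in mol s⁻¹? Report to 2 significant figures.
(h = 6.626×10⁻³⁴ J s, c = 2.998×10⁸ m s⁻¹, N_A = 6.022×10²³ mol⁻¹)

2.3×10⁻⁸ mol s⁻¹

Photon energy at 367 nm: hc/λ = (6.626×10⁻³⁴)(2.998×10⁸)/(367×10⁻⁹) = 5.413×10⁻¹⁹ J.
Energy delivered: (34.4 mW)(6840 s) = 235.3 J.
Photons incident: 235.3 / 5.413×10⁻¹⁹ = 4.347×10²⁰, i.e. 4.347×10²⁰/6.022×10²³ = 7.219×10⁻⁴ mol.
Fraction absorbed: 1 − 10^(−1.13) = 0.9259.
Photons absorbed: 0.9259 × 7.219×10⁻⁴ = 6.684×10⁻⁴ mol.
Product formed: 0.24 × 6.684×10⁻⁴ = 1.604×10⁻⁴ mol.
Rate: 1.604×10⁻⁴ / 6840 s = 2.3×10⁻⁸ mol s⁻¹.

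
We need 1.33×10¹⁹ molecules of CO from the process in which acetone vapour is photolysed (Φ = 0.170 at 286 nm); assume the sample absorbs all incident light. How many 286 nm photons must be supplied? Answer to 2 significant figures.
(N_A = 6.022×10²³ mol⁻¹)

7.8×10¹⁹ photons

Product: 1.33×10¹⁹ / 6.022×10²³ = 2.209×10⁻⁵ mol.
Photons that must be absorbed: 2.209×10⁻⁵ / 0.170 = 1.299×10⁻⁴ mol.
Photon count: 1.299×10⁻⁴ × 6.022×10²³ = 7.8×10¹⁹.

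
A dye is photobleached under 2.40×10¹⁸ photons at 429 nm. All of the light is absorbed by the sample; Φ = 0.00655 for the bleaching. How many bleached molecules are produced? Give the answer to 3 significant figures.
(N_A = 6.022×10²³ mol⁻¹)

1.57×10¹⁶ bleached molecules

Moles of photons: 2.40×10¹⁸ / 6.022×10²³ = 3.985×10⁻⁶ mol.
Product: Φ × n_abs = 0.00655 × 3.985×10⁻⁶ = 2.610×10⁻⁸ mol.
As a count: 2.610×10⁻⁸ × 6.022×10²³ = 1.57×10¹⁶.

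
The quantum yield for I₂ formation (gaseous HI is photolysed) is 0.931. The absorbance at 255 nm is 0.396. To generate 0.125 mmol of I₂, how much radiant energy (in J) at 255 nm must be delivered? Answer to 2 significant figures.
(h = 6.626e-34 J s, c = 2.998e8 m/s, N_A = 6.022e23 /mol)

Product: 0.125 mmol = 1.25e-4 mol.
Photons that must be absorbed: 1.25e-4 / 0.931 = 1.343e-4 mol.
Fraction absorbed: 1 − 10^(−0.396) = 0.5982.
Incident photons needed: 1.343e-4 / 0.5982 = 2.245e-4 mol.
Photon energy: hc/λ = 7.790e-19 J; per mole, 4.691e5 J mol⁻¹.
Energy required: 2.245e-4 × 4.691e5 = 110 J.

110 J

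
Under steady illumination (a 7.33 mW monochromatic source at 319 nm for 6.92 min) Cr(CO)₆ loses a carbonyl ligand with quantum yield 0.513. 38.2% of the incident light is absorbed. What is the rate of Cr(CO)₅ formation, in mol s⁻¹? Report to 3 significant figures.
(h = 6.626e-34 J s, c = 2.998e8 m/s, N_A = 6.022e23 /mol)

Photon energy at 319 nm: hc/λ = (6.626e-34)(2.998e8)/(319e-9) = 6.227e-19 J.
Energy delivered: (7.33 mW)(415.2 s) = 3.043 J.
Photons incident: 3.043 / 6.227e-19 = 4.887e18, i.e. 4.887e18/6.022e23 = 8.115e-6 mol.
Photons absorbed: 0.382 × 8.115e-6 = 3.100e-6 mol.
Product formed: 0.513 × 3.100e-6 = 1.590e-6 mol.
Rate: 1.590e-6 / 415.2 s = 3.83e-9 mol s⁻¹.

3.83e-9 mol s⁻¹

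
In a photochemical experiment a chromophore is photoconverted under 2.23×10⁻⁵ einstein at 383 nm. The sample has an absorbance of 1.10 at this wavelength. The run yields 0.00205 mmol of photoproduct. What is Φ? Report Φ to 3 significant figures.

Φ = 0.0999

Product: 0.00205 mmol = 2.05×10⁻⁶ mol.
Fraction absorbed: 1 − 10^(−1.10) = 0.9206.
Photons absorbed: 0.9206 × 2.23×10⁻⁵ = 2.053×10⁻⁵ mol.
Φ = 2.05×10⁻⁶ mol / 2.053×10⁻⁵ mol photons = 0.0999.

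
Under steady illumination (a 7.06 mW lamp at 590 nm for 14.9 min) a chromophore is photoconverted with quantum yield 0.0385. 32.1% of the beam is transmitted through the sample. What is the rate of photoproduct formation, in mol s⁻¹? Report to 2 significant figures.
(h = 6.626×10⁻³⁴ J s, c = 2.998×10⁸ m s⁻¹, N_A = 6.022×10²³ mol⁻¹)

9.1×10⁻¹⁰ mol s⁻¹

Photon energy at 590 nm: hc/λ = (6.626×10⁻³⁴)(2.998×10⁸)/(590×10⁻⁹) = 3.367×10⁻¹⁹ J.
Energy delivered: (7.06 mW)(894 s) = 6.312 J.
Photons incident: 6.312 / 3.367×10⁻¹⁹ = 1.875×10¹⁹, i.e. 1.875×10¹⁹/6.022×10²³ = 3.114×10⁻⁵ mol.
Fraction absorbed: 1 − 32.1/100 = 0.6790.
Photons absorbed: 0.6790 × 3.114×10⁻⁵ = 2.114×10⁻⁵ mol.
Product formed: 0.0385 × 2.114×10⁻⁵ = 8.139×10⁻⁷ mol.
Rate: 8.139×10⁻⁷ / 894 s = 9.1×10⁻¹⁰ mol s⁻¹.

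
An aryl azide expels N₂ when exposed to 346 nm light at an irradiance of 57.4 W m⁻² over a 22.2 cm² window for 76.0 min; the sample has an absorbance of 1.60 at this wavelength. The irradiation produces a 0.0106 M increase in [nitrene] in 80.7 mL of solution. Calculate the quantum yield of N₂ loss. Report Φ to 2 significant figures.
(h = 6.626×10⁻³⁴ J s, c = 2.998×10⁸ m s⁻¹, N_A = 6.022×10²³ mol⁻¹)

Product: (0.0106 M)(0.0807 L) = 8.554×10⁻⁴ mol.
Photon energy at 346 nm: hc/λ = (6.626×10⁻³⁴)(2.998×10⁸)/(346×10⁻⁹) = 5.741×10⁻¹⁹ J.
Energy delivered: (57.4 W m⁻²)(22.2×10⁻⁴ m²)(4560 s) = 581.1 J.
Photons incident: 581.1 / 5.741×10⁻¹⁹ = 1.012×10²¹, i.e. 1.012×10²¹/6.022×10²³ = 0.001681 mol.
Fraction absorbed: 1 − 10^(−1.60) = 0.9749.
Photons absorbed: 0.9749 × 0.001681 = 0.001639 mol.
Φ = 8.554×10⁻⁴ mol / 0.001639 mol photons = 0.52.

Φ = 0.52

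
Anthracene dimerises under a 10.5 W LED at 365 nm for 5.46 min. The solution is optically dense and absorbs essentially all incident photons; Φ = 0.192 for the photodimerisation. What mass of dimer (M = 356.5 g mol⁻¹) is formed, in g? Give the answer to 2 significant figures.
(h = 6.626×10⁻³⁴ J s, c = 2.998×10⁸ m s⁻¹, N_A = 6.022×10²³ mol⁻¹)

0.72 g

Photon energy at 365 nm: hc/λ = (6.626×10⁻³⁴)(2.998×10⁸)/(365×10⁻⁹) = 5.442×10⁻¹⁹ J.
Energy delivered: (10.5 W)(327.6 s) = 3440 J.
Photons incident: 3440 / 5.442×10⁻¹⁹ = 6.321×10²¹, i.e. 6.321×10²¹/6.022×10²³ = 0.01050 mol.
Product: Φ × n_abs = 0.192 × 0.01050 = 0.002016 mol.
Mass: 0.002016 × 356.5 = 0.7187 g = 0.72 g.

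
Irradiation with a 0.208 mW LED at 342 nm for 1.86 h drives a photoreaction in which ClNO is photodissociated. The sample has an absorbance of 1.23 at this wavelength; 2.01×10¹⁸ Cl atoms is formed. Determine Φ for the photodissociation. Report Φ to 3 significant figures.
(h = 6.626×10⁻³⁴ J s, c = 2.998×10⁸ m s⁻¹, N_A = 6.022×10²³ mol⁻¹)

Φ = 0.891

Product: 2.01×10¹⁸ / 6.022×10²³ = 3.338×10⁻⁶ mol.
Photon energy at 342 nm: hc/λ = (6.626×10⁻³⁴)(2.998×10⁸)/(342×10⁻⁹) = 5.808×10⁻¹⁹ J.
Energy delivered: (0.208 mW)(6696 s) = 1.393 J.
Photons incident: 1.393 / 5.808×10⁻¹⁹ = 2.398×10¹⁸, i.e. 2.398×10¹⁸/6.022×10²³ = 3.982×10⁻⁶ mol.
Fraction absorbed: 1 − 10^(−1.23) = 0.9411.
Photons absorbed: 0.9411 × 3.982×10⁻⁶ = 3.747×10⁻⁶ mol.
Φ = 3.338×10⁻⁶ mol / 3.747×10⁻⁶ mol photons = 0.891.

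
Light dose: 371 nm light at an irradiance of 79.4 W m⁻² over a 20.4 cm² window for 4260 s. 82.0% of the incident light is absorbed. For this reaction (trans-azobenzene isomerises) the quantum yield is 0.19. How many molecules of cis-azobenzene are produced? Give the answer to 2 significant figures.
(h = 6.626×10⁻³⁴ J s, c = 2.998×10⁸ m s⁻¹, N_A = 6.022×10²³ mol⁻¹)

2.0×10²⁰ molecules

Photon energy at 371 nm: hc/λ = (6.626×10⁻³⁴)(2.998×10⁸)/(371×10⁻⁹) = 5.354×10⁻¹⁹ J.
Energy delivered: (79.4 W m⁻²)(20.4×10⁻⁴ m²)(4260 s) = 690.0 J.
Photons incident: 690.0 / 5.354×10⁻¹⁹ = 1.289×10²¹, i.e. 1.289×10²¹/6.022×10²³ = 0.002140 mol.
Photons absorbed: 0.820 × 0.002140 = 0.001755 mol.
Product: Φ × n_abs = 0.19 × 0.001755 = 3.335×10⁻⁴ mol.
As a count: 3.335×10⁻⁴ × 6.022×10²³ = 2.0×10²⁰.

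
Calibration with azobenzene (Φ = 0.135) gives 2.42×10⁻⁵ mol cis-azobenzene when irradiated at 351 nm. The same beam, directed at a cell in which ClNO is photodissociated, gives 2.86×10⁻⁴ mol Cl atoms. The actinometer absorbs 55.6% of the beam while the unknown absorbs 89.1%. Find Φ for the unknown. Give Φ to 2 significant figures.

Photons absorbed by the actinometer: 2.42×10⁻⁵ / 0.135 = 1.793×10⁻⁴ mol.
Incident flux: 1.793×10⁻⁴ / 0.556 = 3.225×10⁻⁴ einstein.
Absorbed by unknown: 0.891 × 3.225×10⁻⁴ = 2.873×10⁻⁴ mol.
Φ(unknown) = 2.86×10⁻⁴ / 2.873×10⁻⁴ = 1.0.

Φ = 1.0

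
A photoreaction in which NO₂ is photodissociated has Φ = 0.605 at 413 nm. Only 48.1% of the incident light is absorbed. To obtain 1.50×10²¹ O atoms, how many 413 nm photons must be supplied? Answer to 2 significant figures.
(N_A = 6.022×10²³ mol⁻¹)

Product: 1.50×10²¹ / 6.022×10²³ = 0.002491 mol.
Photons that must be absorbed: 0.002491 / 0.605 = 0.004117 mol.
Incident photons needed: 0.004117 / 0.481 = 0.008559 mol.
Photon count: 0.008559 × 6.022×10²³ = 5.2×10²¹.

5.2×10²¹ photons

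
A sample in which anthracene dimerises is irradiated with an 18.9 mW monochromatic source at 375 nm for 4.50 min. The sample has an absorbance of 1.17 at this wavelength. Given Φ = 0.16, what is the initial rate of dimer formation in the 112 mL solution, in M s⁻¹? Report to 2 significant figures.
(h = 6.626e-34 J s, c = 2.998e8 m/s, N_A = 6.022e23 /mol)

7.9e-8 M s⁻¹

Photon energy at 375 nm: hc/λ = (6.626e-34)(2.998e8)/(375e-9) = 5.297e-19 J.
Energy delivered: (18.9 mW)(270 s) = 5.103 J.
Photons incident: 5.103 / 5.297e-19 = 9.634e18, i.e. 9.634e18/6.022e23 = 1.600e-5 mol.
Fraction absorbed: 1 − 10^(−1.17) = 0.9324.
Photons absorbed: 0.9324 × 1.600e-5 = 1.492e-5 mol.
Product formed: 0.16 × 1.492e-5 = 2.387e-6 mol.
Rate: 2.387e-6 mol / (270 s × 0.112 L) = 7.9e-8 M s⁻¹.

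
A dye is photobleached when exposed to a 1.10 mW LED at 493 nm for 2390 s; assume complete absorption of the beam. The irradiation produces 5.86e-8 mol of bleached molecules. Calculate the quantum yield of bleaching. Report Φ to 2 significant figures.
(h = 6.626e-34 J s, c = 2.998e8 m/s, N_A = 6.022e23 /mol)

Photon energy at 493 nm: hc/λ = (6.626e-34)(2.998e8)/(493e-9) = 4.029e-19 J.
Energy delivered: (1.10 mW)(2390 s) = 2.629 J.
Photons incident: 2.629 / 4.029e-19 = 6.525e18, i.e. 6.525e18/6.022e23 = 1.084e-5 mol.
Φ = 5.86e-8 mol / 1.084e-5 mol photons = 0.0054.

Φ = 0.0054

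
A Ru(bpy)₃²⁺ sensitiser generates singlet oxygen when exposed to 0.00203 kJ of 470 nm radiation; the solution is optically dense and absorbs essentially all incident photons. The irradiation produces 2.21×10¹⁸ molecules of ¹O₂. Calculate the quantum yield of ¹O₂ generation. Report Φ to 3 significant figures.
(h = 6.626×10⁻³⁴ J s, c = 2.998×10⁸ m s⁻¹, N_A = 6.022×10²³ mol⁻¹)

Φ = 0.460

Product: 2.21×10¹⁸ / 6.022×10²³ = 3.670×10⁻⁶ mol.
Photon energy at 470 nm: hc/λ = (6.626×10⁻³⁴)(2.998×10⁸)/(470×10⁻⁹) = 4.227×10⁻¹⁹ J.
Incident energy: 0.00203 kJ = 2.03 J.
Photons incident: 2.03 / 4.227×10⁻¹⁹ = 4.802×10¹⁸, i.e. 4.802×10¹⁸/6.022×10²³ = 7.974×10⁻⁶ mol.
Φ = 3.670×10⁻⁶ mol / 7.974×10⁻⁶ mol photons = 0.460.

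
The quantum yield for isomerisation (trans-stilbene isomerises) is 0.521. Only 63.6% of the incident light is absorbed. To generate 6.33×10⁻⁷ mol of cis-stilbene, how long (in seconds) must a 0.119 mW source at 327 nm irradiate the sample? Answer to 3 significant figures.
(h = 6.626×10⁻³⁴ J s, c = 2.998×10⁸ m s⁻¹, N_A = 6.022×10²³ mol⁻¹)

Photons that must be absorbed: 6.33×10⁻⁷ / 0.521 = 1.215×10⁻⁶ mol.
Incident photons needed: 1.215×10⁻⁶ / 0.636 = 1.910×10⁻⁶ mol.
Photon energy: hc/λ = 6.075×10⁻¹⁹ J; per mole, 3.658×10⁵ J mol⁻¹.
Energy required: 1.910×10⁻⁶ × 3.658×10⁵ = 0.6987 J.
Time: 0.6987 J / 0.000119 W = 5870 s.

t ≈ 5870 s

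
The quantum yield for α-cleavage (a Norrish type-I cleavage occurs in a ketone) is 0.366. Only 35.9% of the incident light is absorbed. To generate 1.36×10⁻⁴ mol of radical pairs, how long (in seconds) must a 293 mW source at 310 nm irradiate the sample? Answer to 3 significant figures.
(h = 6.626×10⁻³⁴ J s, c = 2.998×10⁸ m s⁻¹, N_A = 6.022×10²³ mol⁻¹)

Photons that must be absorbed: 1.36×10⁻⁴ / 0.366 = 3.716×10⁻⁴ mol.
Incident photons needed: 3.716×10⁻⁴ / 0.359 = 0.001035 mol.
Photon energy: hc/λ = 6.408×10⁻¹⁹ J; per mole, 3.859×10⁵ J mol⁻¹.
Energy required: 0.001035 × 3.859×10⁵ = 399.4 J.
Time: 399.4 J / 0.293 W = 1360 s.

t ≈ 1360 s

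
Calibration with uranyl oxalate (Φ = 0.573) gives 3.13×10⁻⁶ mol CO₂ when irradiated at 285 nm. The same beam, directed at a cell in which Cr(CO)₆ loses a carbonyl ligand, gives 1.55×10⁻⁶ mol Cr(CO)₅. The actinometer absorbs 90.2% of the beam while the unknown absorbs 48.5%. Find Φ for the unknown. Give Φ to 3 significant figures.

Φ = 0.528

Photons absorbed by the actinometer: 3.13×10⁻⁶ / 0.573 = 5.462×10⁻⁶ mol.
Incident flux: 5.462×10⁻⁶ / 0.902 = 6.055×10⁻⁶ einstein.
Absorbed by unknown: 0.485 × 6.055×10⁻⁶ = 2.937×10⁻⁶ mol.
Φ(unknown) = 1.55×10⁻⁶ / 2.937×10⁻⁶ = 0.528.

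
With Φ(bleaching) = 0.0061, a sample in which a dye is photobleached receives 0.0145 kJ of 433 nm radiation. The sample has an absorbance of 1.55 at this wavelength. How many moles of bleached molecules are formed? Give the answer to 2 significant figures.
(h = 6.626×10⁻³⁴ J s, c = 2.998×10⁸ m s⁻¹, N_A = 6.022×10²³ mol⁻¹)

3.1×10⁻⁷ mol

Photon energy at 433 nm: hc/λ = (6.626×10⁻³⁴)(2.998×10⁸)/(433×10⁻⁹) = 4.588×10⁻¹⁹ J.
Incident energy: 0.0145 kJ = 14.5 J.
Photons incident: 14.5 / 4.588×10⁻¹⁹ = 3.160×10¹⁹, i.e. 3.160×10¹⁹/6.022×10²³ = 5.247×10⁻⁵ mol.
Fraction absorbed: 1 − 10^(−1.55) = 0.9718.
Photons absorbed: 0.9718 × 5.247×10⁻⁵ = 5.099×10⁻⁵ mol.
Product: Φ × n_abs = 0.0061 × 5.099×10⁻⁵ = 3.110×10⁻⁷ mol.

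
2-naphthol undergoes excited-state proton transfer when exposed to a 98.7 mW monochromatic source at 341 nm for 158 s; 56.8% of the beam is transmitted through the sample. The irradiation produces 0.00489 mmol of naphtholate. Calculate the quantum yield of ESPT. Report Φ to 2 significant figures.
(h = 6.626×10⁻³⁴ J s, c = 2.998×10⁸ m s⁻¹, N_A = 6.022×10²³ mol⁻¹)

Product: 0.00489 mmol = 4.89×10⁻⁶ mol.
Photon energy at 341 nm: hc/λ = (6.626×10⁻³⁴)(2.998×10⁸)/(341×10⁻⁹) = 5.825×10⁻¹⁹ J.
Energy delivered: (98.7 mW)(158 s) = 15.59 J.
Photons incident: 15.59 / 5.825×10⁻¹⁹ = 2.676×10¹⁹, i.e. 2.676×10¹⁹/6.022×10²³ = 4.444×10⁻⁵ mol.
Fraction absorbed: 1 − 56.8/100 = 0.4320.
Photons absorbed: 0.4320 × 4.444×10⁻⁵ = 1.920×10⁻⁵ mol.
Φ = 4.89×10⁻⁶ mol / 1.920×10⁻⁵ mol photons = 0.25.

Φ = 0.25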